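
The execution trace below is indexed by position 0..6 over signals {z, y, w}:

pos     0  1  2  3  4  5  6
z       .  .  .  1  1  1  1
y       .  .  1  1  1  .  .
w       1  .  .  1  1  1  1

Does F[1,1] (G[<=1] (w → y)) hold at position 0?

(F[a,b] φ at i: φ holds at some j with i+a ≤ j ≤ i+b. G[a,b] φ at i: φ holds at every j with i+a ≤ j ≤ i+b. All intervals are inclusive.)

True

Check G[<=1] (w → y) at each j in [1,1]:
  j=1: holds on [1,2]
Found at j=1 → formula holds.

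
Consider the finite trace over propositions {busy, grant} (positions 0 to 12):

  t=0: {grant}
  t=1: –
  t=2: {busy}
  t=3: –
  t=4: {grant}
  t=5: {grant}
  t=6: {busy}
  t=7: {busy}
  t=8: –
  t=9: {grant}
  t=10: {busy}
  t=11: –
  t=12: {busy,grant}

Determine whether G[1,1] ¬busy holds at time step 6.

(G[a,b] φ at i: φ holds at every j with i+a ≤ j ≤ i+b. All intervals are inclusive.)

False

Check ¬busy at every j in [7,7]:
  j=7: false
Fails at j=7 → formula fails.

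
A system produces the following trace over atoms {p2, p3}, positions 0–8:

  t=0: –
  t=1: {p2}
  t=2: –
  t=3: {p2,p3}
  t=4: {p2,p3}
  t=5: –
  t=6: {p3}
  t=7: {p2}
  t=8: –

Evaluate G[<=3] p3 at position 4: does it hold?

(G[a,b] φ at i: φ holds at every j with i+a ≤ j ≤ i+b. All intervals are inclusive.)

Check p3 at every j in [4,7]:
  j=4: true
  j=5: false
  j=6: true
  j=7: false
Fails at j=5 → formula fails.

False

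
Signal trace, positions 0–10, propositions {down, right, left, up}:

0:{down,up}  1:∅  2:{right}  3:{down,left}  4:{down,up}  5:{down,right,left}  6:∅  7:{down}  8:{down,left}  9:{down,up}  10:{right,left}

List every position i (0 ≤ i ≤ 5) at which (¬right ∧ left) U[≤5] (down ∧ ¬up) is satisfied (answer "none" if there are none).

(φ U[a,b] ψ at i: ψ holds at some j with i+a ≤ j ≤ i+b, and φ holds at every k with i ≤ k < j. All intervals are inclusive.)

3, 5

Evaluate at each i in [0,5]:
  i=0: ✗ (lhs fails at k=0 before rhs at j=3)
  i=1: ✗ (lhs fails at k=1 before rhs at j=3)
  i=2: ✗ (lhs fails at k=2 before rhs at j=3)
  i=3: ✓ (rhs at j=3)
  i=4: ✗ (lhs fails at k=4 before rhs at j=5)
  i=5: ✓ (rhs at j=5)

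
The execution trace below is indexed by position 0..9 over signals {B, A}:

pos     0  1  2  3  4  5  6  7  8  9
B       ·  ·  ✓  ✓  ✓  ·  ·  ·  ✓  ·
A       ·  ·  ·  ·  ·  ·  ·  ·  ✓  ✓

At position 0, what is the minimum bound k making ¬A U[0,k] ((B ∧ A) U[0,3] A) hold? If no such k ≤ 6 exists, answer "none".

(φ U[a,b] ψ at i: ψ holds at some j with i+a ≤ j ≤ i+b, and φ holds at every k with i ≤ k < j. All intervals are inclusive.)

none

Need earliest j ≥ 0 with ((B ∧ A) U[0,3] A), and ¬A at every k in [0,j-1].
  j=0: rhs fails.
  j=1: rhs fails.
  j=2: rhs fails.
  j=3: rhs fails.
  j=4: rhs fails.
  j=5: rhs fails.
  j=6: rhs fails.
No witness within the range → none.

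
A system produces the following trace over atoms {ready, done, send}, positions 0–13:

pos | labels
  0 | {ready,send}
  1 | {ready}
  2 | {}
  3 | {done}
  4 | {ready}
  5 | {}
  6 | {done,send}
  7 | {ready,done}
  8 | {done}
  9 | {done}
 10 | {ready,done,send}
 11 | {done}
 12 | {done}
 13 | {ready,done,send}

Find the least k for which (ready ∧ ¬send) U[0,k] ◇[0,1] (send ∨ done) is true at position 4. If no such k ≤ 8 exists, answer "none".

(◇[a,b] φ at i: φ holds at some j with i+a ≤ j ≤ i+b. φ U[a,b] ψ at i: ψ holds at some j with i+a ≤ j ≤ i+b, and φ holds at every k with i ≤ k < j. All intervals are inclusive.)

1

Need earliest j ≥ 4 with ◇[0,1] (send ∨ done), and (ready ∧ ¬send) at every k in [4,j-1].
  j=4: rhs fails.
  j=5: rhs holds; lhs holds on [4,4]. k = 1.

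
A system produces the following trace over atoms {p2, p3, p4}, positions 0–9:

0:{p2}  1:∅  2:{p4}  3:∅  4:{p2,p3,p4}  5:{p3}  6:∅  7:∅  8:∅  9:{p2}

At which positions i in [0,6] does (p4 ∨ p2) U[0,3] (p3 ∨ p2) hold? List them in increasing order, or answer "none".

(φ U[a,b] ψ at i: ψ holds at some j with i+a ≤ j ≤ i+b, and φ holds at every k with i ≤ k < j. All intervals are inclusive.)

Evaluate at each i in [0,6]:
  i=0: ✓ (rhs at j=0)
  i=1: ✗ (lhs fails at k=1 before rhs at j=4)
  i=2: ✗ (lhs fails at k=3 before rhs at j=4)
  i=3: ✗ (lhs fails at k=3 before rhs at j=4)
  i=4: ✓ (rhs at j=4)
  i=5: ✓ (rhs at j=5)
  i=6: ✗ (lhs fails at k=6 before rhs at j=9)

0, 4, 5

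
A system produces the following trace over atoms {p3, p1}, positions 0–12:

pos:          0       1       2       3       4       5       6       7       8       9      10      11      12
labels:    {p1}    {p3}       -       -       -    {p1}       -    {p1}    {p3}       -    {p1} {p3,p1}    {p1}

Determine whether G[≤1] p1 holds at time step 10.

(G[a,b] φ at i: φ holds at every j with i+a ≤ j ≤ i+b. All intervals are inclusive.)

True

Check p1 at every j in [10,11]:
  j=10: true
  j=11: true
All positions satisfy it → formula holds.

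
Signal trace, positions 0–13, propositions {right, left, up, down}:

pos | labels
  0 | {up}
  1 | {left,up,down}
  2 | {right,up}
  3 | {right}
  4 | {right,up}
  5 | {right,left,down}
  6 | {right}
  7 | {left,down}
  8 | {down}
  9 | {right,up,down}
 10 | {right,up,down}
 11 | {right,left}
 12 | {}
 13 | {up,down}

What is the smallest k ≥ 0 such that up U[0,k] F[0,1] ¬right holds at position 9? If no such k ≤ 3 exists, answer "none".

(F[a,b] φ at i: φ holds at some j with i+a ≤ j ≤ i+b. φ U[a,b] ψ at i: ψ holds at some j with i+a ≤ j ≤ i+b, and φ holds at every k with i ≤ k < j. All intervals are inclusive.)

2

Need earliest j ≥ 9 with F[0,1] ¬right, and up at every k in [9,j-1].
  j=9: rhs fails.
  j=10: rhs fails.
  j=11: rhs holds; lhs holds on [9,10]. k = 2.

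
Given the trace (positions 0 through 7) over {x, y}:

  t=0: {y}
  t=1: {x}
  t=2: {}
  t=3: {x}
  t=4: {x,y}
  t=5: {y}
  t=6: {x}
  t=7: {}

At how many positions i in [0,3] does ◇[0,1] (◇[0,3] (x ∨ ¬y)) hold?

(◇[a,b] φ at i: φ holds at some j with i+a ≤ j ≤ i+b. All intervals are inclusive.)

Evaluate at each i in [0,3]:
  i=0: ✓ (witness j=0)
  i=1: ✓ (witness j=1)
  i=2: ✓ (witness j=2)
  i=3: ✓ (witness j=3)
Positions where it holds: {0, 1, 2, 3} → 4.

4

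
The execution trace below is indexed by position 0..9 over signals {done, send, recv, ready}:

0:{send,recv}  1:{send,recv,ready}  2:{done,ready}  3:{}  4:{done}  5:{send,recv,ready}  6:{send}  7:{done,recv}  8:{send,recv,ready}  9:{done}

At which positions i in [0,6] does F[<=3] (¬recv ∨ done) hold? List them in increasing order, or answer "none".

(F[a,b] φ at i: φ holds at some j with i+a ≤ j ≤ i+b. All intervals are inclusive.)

Evaluate at each i in [0,6]:
  i=0: ✓ (witness j=2)
  i=1: ✓ (witness j=2)
  i=2: ✓ (witness j=2)
  i=3: ✓ (witness j=3)
  i=4: ✓ (witness j=4)
  i=5: ✓ (witness j=6)
  i=6: ✓ (witness j=6)

0, 1, 2, 3, 4, 5, 6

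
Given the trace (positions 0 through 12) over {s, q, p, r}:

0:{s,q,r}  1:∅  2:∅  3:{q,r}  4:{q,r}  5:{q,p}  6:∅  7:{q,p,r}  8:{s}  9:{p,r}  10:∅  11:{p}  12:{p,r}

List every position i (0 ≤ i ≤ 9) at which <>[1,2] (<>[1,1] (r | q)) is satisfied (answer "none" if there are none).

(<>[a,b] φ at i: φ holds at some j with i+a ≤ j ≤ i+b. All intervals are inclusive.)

Evaluate at each i in [0,9]:
  i=0: ✓ (witness j=2)
  i=1: ✓ (witness j=2)
  i=2: ✓ (witness j=3)
  i=3: ✓ (witness j=4)
  i=4: ✓ (witness j=6)
  i=5: ✓ (witness j=6)
  i=6: ✓ (witness j=8)
  i=7: ✓ (witness j=8)
  i=8: ✗ (none in [9,10])
  i=9: ✓ (witness j=11)

0, 1, 2, 3, 4, 5, 6, 7, 9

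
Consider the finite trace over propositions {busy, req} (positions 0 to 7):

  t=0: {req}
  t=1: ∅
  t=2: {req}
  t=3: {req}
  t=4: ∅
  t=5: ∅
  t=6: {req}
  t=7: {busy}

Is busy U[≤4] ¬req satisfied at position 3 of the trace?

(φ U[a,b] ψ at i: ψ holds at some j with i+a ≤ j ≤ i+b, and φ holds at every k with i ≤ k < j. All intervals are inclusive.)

False

Need some j in [3,7] with ¬req, and busy at every k in [3,j-1].
  j=3: ¬req false.
  j=4: ¬req holds, but busy fails at k=3 → not this j.
  j=5: ¬req holds, but busy fails at k=3 → not this j.
  j=6: ¬req false.
  j=7: ¬req holds, but busy fails at k=3 → not this j.
No j in the window works → until fails.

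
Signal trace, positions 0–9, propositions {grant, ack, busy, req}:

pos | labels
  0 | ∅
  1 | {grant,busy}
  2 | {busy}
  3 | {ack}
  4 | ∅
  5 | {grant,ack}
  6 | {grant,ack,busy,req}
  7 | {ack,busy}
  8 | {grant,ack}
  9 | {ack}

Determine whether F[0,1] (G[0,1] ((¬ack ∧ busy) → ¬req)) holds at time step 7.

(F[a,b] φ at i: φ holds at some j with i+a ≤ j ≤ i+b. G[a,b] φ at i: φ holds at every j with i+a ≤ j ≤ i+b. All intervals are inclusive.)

Check G[0,1] ((¬ack ∧ busy) → ¬req) at each j in [7,8]:
  j=7: holds on [7,8]
  j=8: holds on [8,9]
Found at j=7 → formula holds.

Yes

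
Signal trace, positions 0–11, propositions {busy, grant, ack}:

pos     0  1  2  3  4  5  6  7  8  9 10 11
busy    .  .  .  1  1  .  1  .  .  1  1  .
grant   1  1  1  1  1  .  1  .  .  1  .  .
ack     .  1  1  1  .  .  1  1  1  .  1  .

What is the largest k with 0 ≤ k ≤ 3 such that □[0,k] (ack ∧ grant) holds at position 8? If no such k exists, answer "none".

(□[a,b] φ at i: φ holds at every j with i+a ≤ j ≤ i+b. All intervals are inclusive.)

(ack ∧ grant) must hold from j=8 onward; find where it first fails.
  j=8: fails → no k works.

none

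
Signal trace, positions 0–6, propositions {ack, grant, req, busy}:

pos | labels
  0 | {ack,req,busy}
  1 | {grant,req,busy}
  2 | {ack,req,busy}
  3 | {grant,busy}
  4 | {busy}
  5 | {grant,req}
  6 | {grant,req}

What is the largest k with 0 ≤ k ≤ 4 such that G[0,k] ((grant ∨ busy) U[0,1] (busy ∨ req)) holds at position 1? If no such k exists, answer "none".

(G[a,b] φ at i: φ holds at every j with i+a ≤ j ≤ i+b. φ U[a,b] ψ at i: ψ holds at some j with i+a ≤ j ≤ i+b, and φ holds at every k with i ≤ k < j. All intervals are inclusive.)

4

((grant ∨ busy) U[0,1] (busy ∨ req)) must hold from j=1 onward; find where it first fails.
  j=1: holds
  j=2: holds
  j=3: holds
  j=4: holds
  j=5: holds
Holds through j=5; largest k = 4.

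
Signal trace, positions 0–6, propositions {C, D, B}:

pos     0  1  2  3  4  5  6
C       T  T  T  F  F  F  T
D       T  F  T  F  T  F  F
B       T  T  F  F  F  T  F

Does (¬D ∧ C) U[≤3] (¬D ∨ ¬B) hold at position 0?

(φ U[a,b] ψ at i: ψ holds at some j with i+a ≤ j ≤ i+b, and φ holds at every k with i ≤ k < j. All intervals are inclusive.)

Need some j in [0,3] with (¬D ∨ ¬B), and (¬D ∧ C) at every k in [0,j-1].
  j=0: (¬D ∨ ¬B) false.
  j=1: (¬D ∨ ¬B) holds, but (¬D ∧ C) fails at k=0 → not this j.
  j=2: (¬D ∨ ¬B) holds, but (¬D ∧ C) fails at k=0 → not this j.
  j=3: (¬D ∨ ¬B) holds, but (¬D ∧ C) fails at k=0 → not this j.
No j in the window works → until fails.

Does not hold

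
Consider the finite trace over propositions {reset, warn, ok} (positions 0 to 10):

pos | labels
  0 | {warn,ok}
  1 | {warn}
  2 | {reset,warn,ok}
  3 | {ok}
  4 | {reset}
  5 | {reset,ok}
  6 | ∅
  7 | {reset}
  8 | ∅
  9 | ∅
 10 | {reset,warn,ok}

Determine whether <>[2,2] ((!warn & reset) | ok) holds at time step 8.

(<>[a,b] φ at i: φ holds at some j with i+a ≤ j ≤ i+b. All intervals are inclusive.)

Holds

Check ((!warn & reset) | ok) at each j in [10,10]:
  j=10: true
Found at j=10 → formula holds.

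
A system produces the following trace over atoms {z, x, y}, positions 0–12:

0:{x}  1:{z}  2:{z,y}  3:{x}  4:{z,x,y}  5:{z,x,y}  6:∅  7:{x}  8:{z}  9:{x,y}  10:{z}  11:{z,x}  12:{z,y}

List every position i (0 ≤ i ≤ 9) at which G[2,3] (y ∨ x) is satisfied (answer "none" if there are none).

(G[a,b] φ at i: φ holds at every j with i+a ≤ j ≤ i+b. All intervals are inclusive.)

Evaluate at each i in [0,9]:
  i=0: ✓ (all of [2,3])
  i=1: ✓ (all of [3,4])
  i=2: ✓ (all of [4,5])
  i=3: ✗ (fails at j=6)
  i=4: ✗ (fails at j=6)
  i=5: ✗ (fails at j=8)
  i=6: ✗ (fails at j=8)
  i=7: ✗ (fails at j=10)
  i=8: ✗ (fails at j=10)
  i=9: ✓ (all of [11,12])

0, 1, 2, 9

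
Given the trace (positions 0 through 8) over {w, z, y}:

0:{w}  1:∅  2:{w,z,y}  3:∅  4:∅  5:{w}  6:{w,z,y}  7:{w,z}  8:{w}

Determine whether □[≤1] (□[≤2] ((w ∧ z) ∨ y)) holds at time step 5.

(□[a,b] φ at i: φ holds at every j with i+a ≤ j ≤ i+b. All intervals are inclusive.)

False

Check □[≤2] ((w ∧ z) ∨ y) at every j in [5,6]:
  j=5: fails at 5
  j=6: fails at 8
Fails at j=5 → formula fails.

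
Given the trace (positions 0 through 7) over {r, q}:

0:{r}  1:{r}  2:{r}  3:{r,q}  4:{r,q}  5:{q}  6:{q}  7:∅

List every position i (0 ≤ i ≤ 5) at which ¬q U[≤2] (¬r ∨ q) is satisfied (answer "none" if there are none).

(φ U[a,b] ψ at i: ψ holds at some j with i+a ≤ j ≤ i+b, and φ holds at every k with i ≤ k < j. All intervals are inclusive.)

Evaluate at each i in [0,5]:
  i=0: ✗ (no rhs in [0,2])
  i=1: ✓ (rhs at j=3; lhs holds on [1,2])
  i=2: ✓ (rhs at j=3; lhs holds on [2,2])
  i=3: ✓ (rhs at j=3)
  i=4: ✓ (rhs at j=4)
  i=5: ✓ (rhs at j=5)

1, 2, 3, 4, 5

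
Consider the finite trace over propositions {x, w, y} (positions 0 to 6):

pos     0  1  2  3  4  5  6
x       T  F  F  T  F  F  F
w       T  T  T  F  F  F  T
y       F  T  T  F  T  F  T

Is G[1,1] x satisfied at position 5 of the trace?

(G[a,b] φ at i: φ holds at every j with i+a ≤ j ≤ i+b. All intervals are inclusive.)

Check x at every j in [6,6]:
  j=6: false
Fails at j=6 → formula fails.

Does not hold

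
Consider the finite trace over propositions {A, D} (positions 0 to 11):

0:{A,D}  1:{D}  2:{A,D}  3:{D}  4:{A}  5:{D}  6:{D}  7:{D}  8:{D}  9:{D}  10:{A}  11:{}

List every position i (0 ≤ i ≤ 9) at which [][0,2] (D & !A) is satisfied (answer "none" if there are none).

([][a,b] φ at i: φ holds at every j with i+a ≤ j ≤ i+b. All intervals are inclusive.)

5, 6, 7

Evaluate at each i in [0,9]:
  i=0: ✗ (fails at j=0)
  i=1: ✗ (fails at j=2)
  i=2: ✗ (fails at j=2)
  i=3: ✗ (fails at j=4)
  i=4: ✗ (fails at j=4)
  i=5: ✓ (all of [5,7])
  i=6: ✓ (all of [6,8])
  i=7: ✓ (all of [7,9])
  i=8: ✗ (fails at j=10)
  i=9: ✗ (fails at j=10)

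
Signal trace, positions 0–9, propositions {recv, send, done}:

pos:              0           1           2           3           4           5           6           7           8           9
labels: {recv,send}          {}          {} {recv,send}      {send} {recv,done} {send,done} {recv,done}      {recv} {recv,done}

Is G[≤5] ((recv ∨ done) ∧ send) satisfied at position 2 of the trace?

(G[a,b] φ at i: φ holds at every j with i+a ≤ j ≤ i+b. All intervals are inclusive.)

Check ((recv ∨ done) ∧ send) at every j in [2,7]:
  j=2: false
  j=3: true
  j=4: false
  j=5: false
  j=6: true
  j=7: false
Fails at j=2 → formula fails.

No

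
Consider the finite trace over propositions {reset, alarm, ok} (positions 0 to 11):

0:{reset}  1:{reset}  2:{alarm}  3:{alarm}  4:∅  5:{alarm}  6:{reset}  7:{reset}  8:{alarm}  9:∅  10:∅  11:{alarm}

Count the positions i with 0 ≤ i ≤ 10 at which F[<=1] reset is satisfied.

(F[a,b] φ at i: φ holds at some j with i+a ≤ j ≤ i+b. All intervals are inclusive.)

Evaluate at each i in [0,10]:
  i=0: ✓ (witness j=0)
  i=1: ✓ (witness j=1)
  i=2: ✗ (none in [2,3])
  i=3: ✗ (none in [3,4])
  i=4: ✗ (none in [4,5])
  i=5: ✓ (witness j=6)
  i=6: ✓ (witness j=6)
  i=7: ✓ (witness j=7)
  i=8: ✗ (none in [8,9])
  i=9: ✗ (none in [9,10])
  i=10: ✗ (none in [10,11])
Positions where it holds: {0, 1, 5, 6, 7} → 5.

5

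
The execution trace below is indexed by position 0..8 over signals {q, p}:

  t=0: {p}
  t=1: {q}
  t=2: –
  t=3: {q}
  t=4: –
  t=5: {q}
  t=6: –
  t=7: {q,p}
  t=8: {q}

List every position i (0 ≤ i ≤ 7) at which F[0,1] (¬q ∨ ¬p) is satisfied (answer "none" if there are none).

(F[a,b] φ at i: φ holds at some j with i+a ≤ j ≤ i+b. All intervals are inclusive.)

0, 1, 2, 3, 4, 5, 6, 7

Evaluate at each i in [0,7]:
  i=0: ✓ (witness j=0)
  i=1: ✓ (witness j=1)
  i=2: ✓ (witness j=2)
  i=3: ✓ (witness j=3)
  i=4: ✓ (witness j=4)
  i=5: ✓ (witness j=5)
  i=6: ✓ (witness j=6)
  i=7: ✓ (witness j=8)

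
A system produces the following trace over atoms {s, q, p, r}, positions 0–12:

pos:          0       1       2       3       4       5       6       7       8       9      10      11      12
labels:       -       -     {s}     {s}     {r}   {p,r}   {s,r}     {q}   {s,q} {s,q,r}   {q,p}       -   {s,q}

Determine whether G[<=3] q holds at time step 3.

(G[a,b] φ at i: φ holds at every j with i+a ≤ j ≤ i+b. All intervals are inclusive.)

No

Check q at every j in [3,6]:
  j=3: false
  j=4: false
  j=5: false
  j=6: false
Fails at j=3 → formula fails.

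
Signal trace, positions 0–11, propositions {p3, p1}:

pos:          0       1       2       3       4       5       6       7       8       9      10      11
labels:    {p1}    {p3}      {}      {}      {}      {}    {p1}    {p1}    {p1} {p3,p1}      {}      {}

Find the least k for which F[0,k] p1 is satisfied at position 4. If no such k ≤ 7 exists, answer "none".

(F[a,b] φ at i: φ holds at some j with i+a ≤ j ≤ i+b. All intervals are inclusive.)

Scan j = 4,5,… for p1:
  j=4: fails
  j=5: fails
  j=6: holds
First hit at j=6, so smallest k = 6-4 = 2.

2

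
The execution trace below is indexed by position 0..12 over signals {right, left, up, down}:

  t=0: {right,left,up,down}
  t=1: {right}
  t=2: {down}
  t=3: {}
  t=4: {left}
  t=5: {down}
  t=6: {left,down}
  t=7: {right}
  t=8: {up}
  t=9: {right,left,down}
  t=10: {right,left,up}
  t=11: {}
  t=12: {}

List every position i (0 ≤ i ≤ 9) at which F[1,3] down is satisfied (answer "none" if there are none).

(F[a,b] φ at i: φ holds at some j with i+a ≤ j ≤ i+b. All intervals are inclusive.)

0, 1, 2, 3, 4, 5, 6, 7, 8

Evaluate at each i in [0,9]:
  i=0: ✓ (witness j=2)
  i=1: ✓ (witness j=2)
  i=2: ✓ (witness j=5)
  i=3: ✓ (witness j=5)
  i=4: ✓ (witness j=5)
  i=5: ✓ (witness j=6)
  i=6: ✓ (witness j=9)
  i=7: ✓ (witness j=9)
  i=8: ✓ (witness j=9)
  i=9: ✗ (none in [10,12])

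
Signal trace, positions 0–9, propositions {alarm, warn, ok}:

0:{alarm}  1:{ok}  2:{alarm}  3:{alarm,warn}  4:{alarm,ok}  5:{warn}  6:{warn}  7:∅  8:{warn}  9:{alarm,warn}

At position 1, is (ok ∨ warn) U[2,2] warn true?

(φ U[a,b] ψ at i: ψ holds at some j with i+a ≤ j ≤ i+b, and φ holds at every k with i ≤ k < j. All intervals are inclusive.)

Need some j in [3,3] with warn, and (ok ∨ warn) at every k in [1,j-1].
  j=3: warn holds, but (ok ∨ warn) fails at k=2 → not this j.
No j in the window works → until fails.

Does not hold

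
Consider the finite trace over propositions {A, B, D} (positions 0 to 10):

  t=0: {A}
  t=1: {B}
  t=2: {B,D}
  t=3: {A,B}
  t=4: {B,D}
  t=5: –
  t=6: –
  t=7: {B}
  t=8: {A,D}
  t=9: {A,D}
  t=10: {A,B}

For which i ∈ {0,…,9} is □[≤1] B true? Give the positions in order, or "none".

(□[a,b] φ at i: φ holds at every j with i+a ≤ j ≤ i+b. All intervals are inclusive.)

Evaluate at each i in [0,9]:
  i=0: ✗ (fails at j=0)
  i=1: ✓ (all of [1,2])
  i=2: ✓ (all of [2,3])
  i=3: ✓ (all of [3,4])
  i=4: ✗ (fails at j=5)
  i=5: ✗ (fails at j=5)
  i=6: ✗ (fails at j=6)
  i=7: ✗ (fails at j=8)
  i=8: ✗ (fails at j=8)
  i=9: ✗ (fails at j=9)

1, 2, 3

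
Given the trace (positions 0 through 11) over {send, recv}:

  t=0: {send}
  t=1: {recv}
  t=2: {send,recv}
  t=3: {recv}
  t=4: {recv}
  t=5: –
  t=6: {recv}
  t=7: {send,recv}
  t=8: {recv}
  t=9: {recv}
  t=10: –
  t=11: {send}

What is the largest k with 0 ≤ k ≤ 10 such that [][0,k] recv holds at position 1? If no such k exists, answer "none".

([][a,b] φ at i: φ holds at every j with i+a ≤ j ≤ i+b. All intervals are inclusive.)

recv must hold from j=1 onward; find where it first fails.
  j=1: holds
  j=2: holds
  j=3: holds
  j=4: holds
  j=5: fails
Holds on [1,4], so largest k = 3.

3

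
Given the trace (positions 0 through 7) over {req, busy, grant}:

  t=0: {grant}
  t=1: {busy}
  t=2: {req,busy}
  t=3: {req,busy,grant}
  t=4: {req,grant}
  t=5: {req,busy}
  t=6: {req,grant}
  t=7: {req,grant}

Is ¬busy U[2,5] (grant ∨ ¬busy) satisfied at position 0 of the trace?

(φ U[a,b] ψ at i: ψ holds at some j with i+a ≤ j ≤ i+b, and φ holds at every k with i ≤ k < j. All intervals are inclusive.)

Need some j in [2,5] with (grant ∨ ¬busy), and ¬busy at every k in [0,j-1].
  j=2: (grant ∨ ¬busy) false.
  j=3: (grant ∨ ¬busy) holds, but ¬busy fails at k=1 → not this j.
  j=4: (grant ∨ ¬busy) holds, but ¬busy fails at k=1 → not this j.
  j=5: (grant ∨ ¬busy) false.
No j in the window works → until fails.

Does not hold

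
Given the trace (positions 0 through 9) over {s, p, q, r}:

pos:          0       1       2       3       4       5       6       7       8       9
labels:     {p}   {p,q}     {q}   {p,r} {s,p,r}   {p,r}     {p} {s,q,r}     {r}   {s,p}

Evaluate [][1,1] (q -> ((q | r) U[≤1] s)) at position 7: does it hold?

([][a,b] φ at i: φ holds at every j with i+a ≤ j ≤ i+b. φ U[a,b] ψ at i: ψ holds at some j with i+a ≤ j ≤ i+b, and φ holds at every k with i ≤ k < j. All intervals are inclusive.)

Check (q -> ((q | r) U[≤1] s)) at every j in [8,8]:
  j=8: antecedent false → ✓
All positions satisfy it → formula holds.

Yes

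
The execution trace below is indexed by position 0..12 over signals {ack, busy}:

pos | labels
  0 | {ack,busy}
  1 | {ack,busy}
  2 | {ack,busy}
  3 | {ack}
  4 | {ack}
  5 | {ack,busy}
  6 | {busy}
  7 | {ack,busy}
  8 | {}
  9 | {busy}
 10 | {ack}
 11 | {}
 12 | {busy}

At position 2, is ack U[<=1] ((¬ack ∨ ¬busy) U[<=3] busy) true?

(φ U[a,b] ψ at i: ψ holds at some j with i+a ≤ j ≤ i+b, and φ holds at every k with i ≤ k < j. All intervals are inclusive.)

Need some j in [2,3] with ((¬ack ∨ ¬busy) U[<=3] busy), and ack at every k in [2,j-1].
  j=2: ((¬ack ∨ ¬busy) U[<=3] busy) holds; no prefix to check → satisfied.

True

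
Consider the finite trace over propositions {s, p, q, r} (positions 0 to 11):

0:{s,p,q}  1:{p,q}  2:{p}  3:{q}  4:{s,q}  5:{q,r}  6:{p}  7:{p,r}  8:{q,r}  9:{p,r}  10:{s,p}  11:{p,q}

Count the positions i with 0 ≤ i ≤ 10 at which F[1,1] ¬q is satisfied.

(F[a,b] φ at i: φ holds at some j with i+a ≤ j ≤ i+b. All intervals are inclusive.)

5

Evaluate at each i in [0,10]:
  i=0: ✗ (none in [1,1])
  i=1: ✓ (witness j=2)
  i=2: ✗ (none in [3,3])
  i=3: ✗ (none in [4,4])
  i=4: ✗ (none in [5,5])
  i=5: ✓ (witness j=6)
  i=6: ✓ (witness j=7)
  i=7: ✗ (none in [8,8])
  i=8: ✓ (witness j=9)
  i=9: ✓ (witness j=10)
  i=10: ✗ (none in [11,11])
Positions where it holds: {1, 5, 6, 8, 9} → 5.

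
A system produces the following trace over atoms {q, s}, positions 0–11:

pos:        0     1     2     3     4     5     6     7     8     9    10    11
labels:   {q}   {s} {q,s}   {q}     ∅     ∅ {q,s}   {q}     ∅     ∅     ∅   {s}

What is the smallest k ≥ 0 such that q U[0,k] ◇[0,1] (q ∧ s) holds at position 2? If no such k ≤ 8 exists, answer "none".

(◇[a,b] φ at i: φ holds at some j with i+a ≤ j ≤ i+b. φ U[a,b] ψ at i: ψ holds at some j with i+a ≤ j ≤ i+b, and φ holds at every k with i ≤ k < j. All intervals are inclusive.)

Need earliest j ≥ 2 with ◇[0,1] (q ∧ s), and q at every k in [2,j-1].
  j=2: rhs holds (empty prefix). k = 0.

0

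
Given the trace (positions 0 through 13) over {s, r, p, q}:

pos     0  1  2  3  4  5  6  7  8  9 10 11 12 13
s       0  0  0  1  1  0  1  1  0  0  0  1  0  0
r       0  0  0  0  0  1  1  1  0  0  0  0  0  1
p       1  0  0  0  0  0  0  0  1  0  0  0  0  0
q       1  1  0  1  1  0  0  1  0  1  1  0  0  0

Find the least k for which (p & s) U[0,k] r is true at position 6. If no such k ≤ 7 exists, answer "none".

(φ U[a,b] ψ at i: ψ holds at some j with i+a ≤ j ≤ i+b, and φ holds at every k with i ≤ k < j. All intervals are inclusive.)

Need earliest j ≥ 6 with r, and (p & s) at every k in [6,j-1].
  j=6: rhs holds (empty prefix). k = 0.

0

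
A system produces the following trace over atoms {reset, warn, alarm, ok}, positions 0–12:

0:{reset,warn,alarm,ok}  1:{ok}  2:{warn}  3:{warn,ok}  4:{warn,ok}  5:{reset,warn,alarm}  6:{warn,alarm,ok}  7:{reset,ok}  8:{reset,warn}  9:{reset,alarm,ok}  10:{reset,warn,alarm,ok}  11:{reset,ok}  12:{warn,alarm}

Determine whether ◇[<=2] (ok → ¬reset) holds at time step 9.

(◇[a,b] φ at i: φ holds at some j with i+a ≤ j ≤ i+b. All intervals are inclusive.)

False

Check (ok → ¬reset) at each j in [9,11]:
  j=9: false
  j=10: false
  j=11: false
No position in the window satisfies it → formula fails.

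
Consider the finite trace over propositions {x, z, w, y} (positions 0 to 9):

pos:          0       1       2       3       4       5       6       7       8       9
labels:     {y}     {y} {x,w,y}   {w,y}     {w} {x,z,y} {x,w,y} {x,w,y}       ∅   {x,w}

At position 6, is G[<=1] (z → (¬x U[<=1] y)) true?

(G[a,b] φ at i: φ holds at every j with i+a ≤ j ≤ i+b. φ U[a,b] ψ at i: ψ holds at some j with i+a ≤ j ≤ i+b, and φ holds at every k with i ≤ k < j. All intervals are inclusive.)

Yes

Check (z → (¬x U[<=1] y)) at every j in [6,7]:
  j=6: antecedent false → ✓
  j=7: antecedent false → ✓
All positions satisfy it → formula holds.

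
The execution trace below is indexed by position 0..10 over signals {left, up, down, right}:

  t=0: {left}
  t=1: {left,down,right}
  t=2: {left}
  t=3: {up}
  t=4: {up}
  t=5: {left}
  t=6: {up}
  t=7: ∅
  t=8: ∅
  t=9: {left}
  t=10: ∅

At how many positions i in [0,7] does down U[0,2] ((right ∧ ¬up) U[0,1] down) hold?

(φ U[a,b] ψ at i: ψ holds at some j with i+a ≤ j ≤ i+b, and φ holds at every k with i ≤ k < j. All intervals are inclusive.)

Evaluate at each i in [0,7]:
  i=0: ✗ (lhs fails at k=0 before rhs at j=1)
  i=1: ✓ (rhs at j=1)
  i=2: ✗ (no rhs in [2,4])
  i=3: ✗ (no rhs in [3,5])
  i=4: ✗ (no rhs in [4,6])
  i=5: ✗ (no rhs in [5,7])
  i=6: ✗ (no rhs in [6,8])
  i=7: ✗ (no rhs in [7,9])
Positions where it holds: {1} → 1.

1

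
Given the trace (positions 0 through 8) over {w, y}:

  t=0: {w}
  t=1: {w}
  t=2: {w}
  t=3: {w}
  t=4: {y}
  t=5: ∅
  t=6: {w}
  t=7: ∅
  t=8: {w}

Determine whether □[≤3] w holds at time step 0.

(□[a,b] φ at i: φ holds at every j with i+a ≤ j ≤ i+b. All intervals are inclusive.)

Check w at every j in [0,3]:
  j=0: true
  j=1: true
  j=2: true
  j=3: true
All positions satisfy it → formula holds.

True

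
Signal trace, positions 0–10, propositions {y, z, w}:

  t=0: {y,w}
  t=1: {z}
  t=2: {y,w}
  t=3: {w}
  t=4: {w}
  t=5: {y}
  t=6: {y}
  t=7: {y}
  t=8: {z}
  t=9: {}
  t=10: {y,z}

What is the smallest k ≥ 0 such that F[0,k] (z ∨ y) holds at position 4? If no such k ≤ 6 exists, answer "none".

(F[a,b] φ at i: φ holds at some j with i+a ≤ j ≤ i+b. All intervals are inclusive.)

Scan j = 4,5,… for (z ∨ y):
  j=4: fails
  j=5: holds
First hit at j=5, so smallest k = 5-4 = 1.

1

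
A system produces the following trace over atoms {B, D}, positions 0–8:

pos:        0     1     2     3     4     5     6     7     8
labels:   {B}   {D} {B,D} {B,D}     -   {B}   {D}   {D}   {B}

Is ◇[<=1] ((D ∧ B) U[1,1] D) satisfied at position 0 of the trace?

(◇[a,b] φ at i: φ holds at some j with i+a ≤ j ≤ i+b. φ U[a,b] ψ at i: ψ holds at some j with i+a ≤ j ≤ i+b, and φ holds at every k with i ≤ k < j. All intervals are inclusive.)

Check ((D ∧ B) U[1,1] D) at each j in [0,1]:
  j=0: fails
  j=1: fails
No position in the window satisfies it → formula fails.

No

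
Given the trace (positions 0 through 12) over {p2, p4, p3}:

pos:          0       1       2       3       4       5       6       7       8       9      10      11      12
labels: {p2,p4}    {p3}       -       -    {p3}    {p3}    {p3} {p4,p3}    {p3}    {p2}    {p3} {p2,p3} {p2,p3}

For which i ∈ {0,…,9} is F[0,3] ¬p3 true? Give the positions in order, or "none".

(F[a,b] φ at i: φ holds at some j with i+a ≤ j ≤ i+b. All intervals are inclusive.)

0, 1, 2, 3, 6, 7, 8, 9

Evaluate at each i in [0,9]:
  i=0: ✓ (witness j=0)
  i=1: ✓ (witness j=2)
  i=2: ✓ (witness j=2)
  i=3: ✓ (witness j=3)
  i=4: ✗ (none in [4,7])
  i=5: ✗ (none in [5,8])
  i=6: ✓ (witness j=9)
  i=7: ✓ (witness j=9)
  i=8: ✓ (witness j=9)
  i=9: ✓ (witness j=9)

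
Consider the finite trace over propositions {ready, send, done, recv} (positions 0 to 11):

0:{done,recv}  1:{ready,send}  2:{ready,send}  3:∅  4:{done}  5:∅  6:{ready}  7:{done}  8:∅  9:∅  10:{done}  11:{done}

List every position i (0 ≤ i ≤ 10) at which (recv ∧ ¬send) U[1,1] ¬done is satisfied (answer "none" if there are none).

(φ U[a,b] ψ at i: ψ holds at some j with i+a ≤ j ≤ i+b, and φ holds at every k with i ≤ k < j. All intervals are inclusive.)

Evaluate at each i in [0,10]:
  i=0: ✓ (rhs at j=1; lhs holds on [0,0])
  i=1: ✗ (lhs fails at k=1 before rhs at j=2)
  i=2: ✗ (lhs fails at k=2 before rhs at j=3)
  i=3: ✗ (no rhs in [4,4])
  i=4: ✗ (lhs fails at k=4 before rhs at j=5)
  i=5: ✗ (lhs fails at k=5 before rhs at j=6)
  i=6: ✗ (no rhs in [7,7])
  i=7: ✗ (lhs fails at k=7 before rhs at j=8)
  i=8: ✗ (lhs fails at k=8 before rhs at j=9)
  i=9: ✗ (no rhs in [10,10])
  i=10: ✗ (no rhs in [11,11])

0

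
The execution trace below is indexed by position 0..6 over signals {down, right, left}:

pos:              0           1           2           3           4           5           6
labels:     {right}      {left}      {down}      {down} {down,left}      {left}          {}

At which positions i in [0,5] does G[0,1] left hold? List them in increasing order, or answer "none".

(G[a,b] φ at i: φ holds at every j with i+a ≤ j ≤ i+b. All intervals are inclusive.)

Evaluate at each i in [0,5]:
  i=0: ✗ (fails at j=0)
  i=1: ✗ (fails at j=2)
  i=2: ✗ (fails at j=2)
  i=3: ✗ (fails at j=3)
  i=4: ✓ (all of [4,5])
  i=5: ✗ (fails at j=6)

4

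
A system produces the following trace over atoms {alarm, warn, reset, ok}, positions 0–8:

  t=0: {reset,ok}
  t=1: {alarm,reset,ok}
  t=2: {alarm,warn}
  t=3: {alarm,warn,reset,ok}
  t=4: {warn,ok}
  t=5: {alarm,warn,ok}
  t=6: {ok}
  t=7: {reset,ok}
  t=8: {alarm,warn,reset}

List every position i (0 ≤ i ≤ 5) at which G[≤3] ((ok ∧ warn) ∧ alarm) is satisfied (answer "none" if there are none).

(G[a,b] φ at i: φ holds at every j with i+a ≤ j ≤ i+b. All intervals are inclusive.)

Evaluate at each i in [0,5]:
  i=0: ✗ (fails at j=0)
  i=1: ✗ (fails at j=1)
  i=2: ✗ (fails at j=2)
  i=3: ✗ (fails at j=4)
  i=4: ✗ (fails at j=4)
  i=5: ✗ (fails at j=6)

none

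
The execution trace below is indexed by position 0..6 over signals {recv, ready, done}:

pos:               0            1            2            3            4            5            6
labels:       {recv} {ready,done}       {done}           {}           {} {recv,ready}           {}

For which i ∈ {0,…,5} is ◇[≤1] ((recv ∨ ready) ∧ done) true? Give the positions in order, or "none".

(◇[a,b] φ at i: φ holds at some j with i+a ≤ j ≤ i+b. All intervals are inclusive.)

Evaluate at each i in [0,5]:
  i=0: ✓ (witness j=1)
  i=1: ✓ (witness j=1)
  i=2: ✗ (none in [2,3])
  i=3: ✗ (none in [3,4])
  i=4: ✗ (none in [4,5])
  i=5: ✗ (none in [5,6])

0, 1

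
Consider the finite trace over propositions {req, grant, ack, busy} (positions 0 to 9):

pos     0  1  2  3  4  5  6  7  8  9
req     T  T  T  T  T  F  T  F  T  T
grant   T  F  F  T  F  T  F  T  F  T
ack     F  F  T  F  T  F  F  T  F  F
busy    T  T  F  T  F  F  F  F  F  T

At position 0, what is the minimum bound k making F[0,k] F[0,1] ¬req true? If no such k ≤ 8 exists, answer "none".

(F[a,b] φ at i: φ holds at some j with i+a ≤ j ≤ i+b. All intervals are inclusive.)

Scan j = 0,1,… for F[0,1] ¬req:
  j=0: fails
  j=1: fails
  j=2: fails
  j=3: fails
  j=4: holds
First hit at j=4, so smallest k = 4-0 = 4.

4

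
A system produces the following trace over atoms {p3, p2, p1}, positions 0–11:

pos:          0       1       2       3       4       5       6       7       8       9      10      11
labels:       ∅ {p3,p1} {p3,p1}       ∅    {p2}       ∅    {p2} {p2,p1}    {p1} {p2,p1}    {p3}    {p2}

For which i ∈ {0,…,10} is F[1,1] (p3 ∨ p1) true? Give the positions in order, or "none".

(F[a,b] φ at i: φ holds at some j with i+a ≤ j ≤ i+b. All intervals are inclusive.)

0, 1, 6, 7, 8, 9

Evaluate at each i in [0,10]:
  i=0: ✓ (witness j=1)
  i=1: ✓ (witness j=2)
  i=2: ✗ (none in [3,3])
  i=3: ✗ (none in [4,4])
  i=4: ✗ (none in [5,5])
  i=5: ✗ (none in [6,6])
  i=6: ✓ (witness j=7)
  i=7: ✓ (witness j=8)
  i=8: ✓ (witness j=9)
  i=9: ✓ (witness j=10)
  i=10: ✗ (none in [11,11])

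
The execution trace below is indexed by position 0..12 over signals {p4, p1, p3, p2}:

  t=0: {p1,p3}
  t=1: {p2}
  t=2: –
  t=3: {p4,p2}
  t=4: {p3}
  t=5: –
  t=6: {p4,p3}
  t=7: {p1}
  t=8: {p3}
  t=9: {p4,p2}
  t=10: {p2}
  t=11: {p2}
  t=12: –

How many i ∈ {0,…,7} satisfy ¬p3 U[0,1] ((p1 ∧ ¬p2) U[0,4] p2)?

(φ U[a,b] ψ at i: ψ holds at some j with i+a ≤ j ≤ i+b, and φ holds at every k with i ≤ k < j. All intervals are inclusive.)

4

Evaluate at each i in [0,7]:
  i=0: ✓ (rhs at j=0)
  i=1: ✓ (rhs at j=1)
  i=2: ✓ (rhs at j=3; lhs holds on [2,2])
  i=3: ✓ (rhs at j=3)
  i=4: ✗ (no rhs in [4,5])
  i=5: ✗ (no rhs in [5,6])
  i=6: ✗ (no rhs in [6,7])
  i=7: ✗ (no rhs in [7,8])
Positions where it holds: {0, 1, 2, 3} → 4.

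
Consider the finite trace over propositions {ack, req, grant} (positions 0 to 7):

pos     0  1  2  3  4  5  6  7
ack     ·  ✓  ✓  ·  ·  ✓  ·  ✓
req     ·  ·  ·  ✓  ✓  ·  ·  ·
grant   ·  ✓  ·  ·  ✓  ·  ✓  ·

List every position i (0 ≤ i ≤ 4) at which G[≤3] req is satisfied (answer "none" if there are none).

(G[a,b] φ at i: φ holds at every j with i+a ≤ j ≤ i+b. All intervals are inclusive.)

none

Evaluate at each i in [0,4]:
  i=0: ✗ (fails at j=0)
  i=1: ✗ (fails at j=1)
  i=2: ✗ (fails at j=2)
  i=3: ✗ (fails at j=5)
  i=4: ✗ (fails at j=5)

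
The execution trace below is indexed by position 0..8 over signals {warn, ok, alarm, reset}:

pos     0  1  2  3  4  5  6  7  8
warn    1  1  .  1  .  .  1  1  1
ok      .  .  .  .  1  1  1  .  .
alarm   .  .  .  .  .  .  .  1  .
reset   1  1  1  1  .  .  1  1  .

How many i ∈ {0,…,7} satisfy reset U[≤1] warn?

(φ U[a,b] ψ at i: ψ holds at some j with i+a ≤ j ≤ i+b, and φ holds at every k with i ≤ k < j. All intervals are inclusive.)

6

Evaluate at each i in [0,7]:
  i=0: ✓ (rhs at j=0)
  i=1: ✓ (rhs at j=1)
  i=2: ✓ (rhs at j=3; lhs holds on [2,2])
  i=3: ✓ (rhs at j=3)
  i=4: ✗ (no rhs in [4,5])
  i=5: ✗ (lhs fails at k=5 before rhs at j=6)
  i=6: ✓ (rhs at j=6)
  i=7: ✓ (rhs at j=7)
Positions where it holds: {0, 1, 2, 3, 6, 7} → 6.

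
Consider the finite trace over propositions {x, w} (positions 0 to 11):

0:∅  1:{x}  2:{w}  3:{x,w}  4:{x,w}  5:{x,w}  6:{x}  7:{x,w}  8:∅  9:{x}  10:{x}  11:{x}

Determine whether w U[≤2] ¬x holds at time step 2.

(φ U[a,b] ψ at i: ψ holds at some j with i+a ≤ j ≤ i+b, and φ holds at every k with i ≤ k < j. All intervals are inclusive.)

Need some j in [2,4] with ¬x, and w at every k in [2,j-1].
  j=2: ¬x holds; no prefix to check → satisfied.

Holds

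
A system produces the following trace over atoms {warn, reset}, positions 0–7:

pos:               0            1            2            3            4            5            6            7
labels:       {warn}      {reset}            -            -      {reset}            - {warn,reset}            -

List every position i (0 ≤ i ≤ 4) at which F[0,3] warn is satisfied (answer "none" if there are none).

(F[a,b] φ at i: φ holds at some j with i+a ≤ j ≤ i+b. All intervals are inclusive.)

Evaluate at each i in [0,4]:
  i=0: ✓ (witness j=0)
  i=1: ✗ (none in [1,4])
  i=2: ✗ (none in [2,5])
  i=3: ✓ (witness j=6)
  i=4: ✓ (witness j=6)

0, 3, 4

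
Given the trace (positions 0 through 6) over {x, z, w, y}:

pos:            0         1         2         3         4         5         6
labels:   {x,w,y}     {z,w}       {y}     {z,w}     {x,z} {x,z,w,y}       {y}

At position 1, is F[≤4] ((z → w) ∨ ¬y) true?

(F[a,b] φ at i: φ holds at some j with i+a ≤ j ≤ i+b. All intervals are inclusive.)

Yes

Check ((z → w) ∨ ¬y) at each j in [1,5]:
  j=1: true
  j=2: true
  j=3: true
  j=4: true
  j=5: true
Found at j=1 → formula holds.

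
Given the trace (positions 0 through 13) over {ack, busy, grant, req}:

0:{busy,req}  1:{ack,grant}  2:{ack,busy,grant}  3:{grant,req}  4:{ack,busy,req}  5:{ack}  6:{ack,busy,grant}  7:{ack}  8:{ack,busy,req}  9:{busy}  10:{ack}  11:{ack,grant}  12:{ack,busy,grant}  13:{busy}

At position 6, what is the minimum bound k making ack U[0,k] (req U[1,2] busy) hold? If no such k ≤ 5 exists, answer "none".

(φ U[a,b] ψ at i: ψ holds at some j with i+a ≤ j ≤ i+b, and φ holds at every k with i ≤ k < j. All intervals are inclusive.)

Need earliest j ≥ 6 with (req U[1,2] busy), and ack at every k in [6,j-1].
  j=6: rhs fails.
  j=7: rhs fails.
  j=8: rhs holds; lhs holds on [6,7]. k = 2.

2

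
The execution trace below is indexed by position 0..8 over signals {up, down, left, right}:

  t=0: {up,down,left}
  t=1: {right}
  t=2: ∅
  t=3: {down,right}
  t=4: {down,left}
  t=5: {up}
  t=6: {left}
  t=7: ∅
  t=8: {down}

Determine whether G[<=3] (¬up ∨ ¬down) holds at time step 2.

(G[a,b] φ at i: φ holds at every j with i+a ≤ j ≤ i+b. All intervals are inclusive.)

Yes

Check (¬up ∨ ¬down) at every j in [2,5]:
  j=2: true
  j=3: true
  j=4: true
  j=5: true
All positions satisfy it → formula holds.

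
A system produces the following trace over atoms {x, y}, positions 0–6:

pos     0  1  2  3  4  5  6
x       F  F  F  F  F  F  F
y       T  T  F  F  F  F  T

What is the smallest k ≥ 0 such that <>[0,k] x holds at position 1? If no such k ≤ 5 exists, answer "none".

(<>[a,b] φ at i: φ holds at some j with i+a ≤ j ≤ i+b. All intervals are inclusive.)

Scan j = 1,2,… for x:
  j=1: fails
  j=2: fails
  j=3: fails
  j=4: fails
  j=5: fails
  j=6: fails
No j in [1,6] satisfies it → none.

none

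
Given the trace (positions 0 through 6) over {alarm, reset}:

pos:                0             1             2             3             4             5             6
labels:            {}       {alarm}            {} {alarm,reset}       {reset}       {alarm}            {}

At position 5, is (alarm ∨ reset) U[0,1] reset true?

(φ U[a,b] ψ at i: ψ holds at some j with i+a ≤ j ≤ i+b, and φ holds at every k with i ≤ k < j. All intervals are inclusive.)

Need some j in [5,6] with reset, and (alarm ∨ reset) at every k in [5,j-1].
  j=5: reset false.
  j=6: reset false.
No j in the window works → until fails.

No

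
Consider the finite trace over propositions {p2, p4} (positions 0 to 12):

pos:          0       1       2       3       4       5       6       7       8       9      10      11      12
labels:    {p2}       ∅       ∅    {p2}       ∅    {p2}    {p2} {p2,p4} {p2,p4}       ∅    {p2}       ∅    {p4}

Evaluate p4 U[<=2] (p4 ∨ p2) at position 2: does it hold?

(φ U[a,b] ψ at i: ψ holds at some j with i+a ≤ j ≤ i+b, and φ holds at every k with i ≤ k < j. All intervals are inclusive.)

False

Need some j in [2,4] with (p4 ∨ p2), and p4 at every k in [2,j-1].
  j=2: (p4 ∨ p2) false.
  j=3: (p4 ∨ p2) holds, but p4 fails at k=2 → not this j.
  j=4: (p4 ∨ p2) false.
No j in the window works → until fails.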